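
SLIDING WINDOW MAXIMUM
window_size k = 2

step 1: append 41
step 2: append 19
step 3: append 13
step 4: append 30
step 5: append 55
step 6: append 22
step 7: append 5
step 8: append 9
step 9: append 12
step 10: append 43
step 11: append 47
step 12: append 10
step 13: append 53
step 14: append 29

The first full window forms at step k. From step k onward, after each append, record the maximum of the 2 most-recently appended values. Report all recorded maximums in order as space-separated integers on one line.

step 1: append 41 -> window=[41] (not full yet)
step 2: append 19 -> window=[41, 19] -> max=41
step 3: append 13 -> window=[19, 13] -> max=19
step 4: append 30 -> window=[13, 30] -> max=30
step 5: append 55 -> window=[30, 55] -> max=55
step 6: append 22 -> window=[55, 22] -> max=55
step 7: append 5 -> window=[22, 5] -> max=22
step 8: append 9 -> window=[5, 9] -> max=9
step 9: append 12 -> window=[9, 12] -> max=12
step 10: append 43 -> window=[12, 43] -> max=43
step 11: append 47 -> window=[43, 47] -> max=47
step 12: append 10 -> window=[47, 10] -> max=47
step 13: append 53 -> window=[10, 53] -> max=53
step 14: append 29 -> window=[53, 29] -> max=53

Answer: 41 19 30 55 55 22 9 12 43 47 47 53 53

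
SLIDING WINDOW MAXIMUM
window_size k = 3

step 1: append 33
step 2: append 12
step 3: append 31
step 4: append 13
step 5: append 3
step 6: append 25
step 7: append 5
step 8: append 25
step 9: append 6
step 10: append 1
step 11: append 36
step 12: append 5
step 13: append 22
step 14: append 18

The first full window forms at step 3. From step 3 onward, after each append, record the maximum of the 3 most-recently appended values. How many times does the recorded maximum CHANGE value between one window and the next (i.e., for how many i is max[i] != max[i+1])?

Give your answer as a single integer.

step 1: append 33 -> window=[33] (not full yet)
step 2: append 12 -> window=[33, 12] (not full yet)
step 3: append 31 -> window=[33, 12, 31] -> max=33
step 4: append 13 -> window=[12, 31, 13] -> max=31
step 5: append 3 -> window=[31, 13, 3] -> max=31
step 6: append 25 -> window=[13, 3, 25] -> max=25
step 7: append 5 -> window=[3, 25, 5] -> max=25
step 8: append 25 -> window=[25, 5, 25] -> max=25
step 9: append 6 -> window=[5, 25, 6] -> max=25
step 10: append 1 -> window=[25, 6, 1] -> max=25
step 11: append 36 -> window=[6, 1, 36] -> max=36
step 12: append 5 -> window=[1, 36, 5] -> max=36
step 13: append 22 -> window=[36, 5, 22] -> max=36
step 14: append 18 -> window=[5, 22, 18] -> max=22
Recorded maximums: 33 31 31 25 25 25 25 25 36 36 36 22
Changes between consecutive maximums: 4

Answer: 4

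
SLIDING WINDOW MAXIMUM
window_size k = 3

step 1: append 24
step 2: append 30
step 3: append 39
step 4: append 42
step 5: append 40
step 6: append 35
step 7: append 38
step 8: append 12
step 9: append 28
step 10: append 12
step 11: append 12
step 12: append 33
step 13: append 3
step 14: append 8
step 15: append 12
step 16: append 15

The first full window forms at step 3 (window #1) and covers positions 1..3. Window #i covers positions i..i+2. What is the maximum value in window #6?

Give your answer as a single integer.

step 1: append 24 -> window=[24] (not full yet)
step 2: append 30 -> window=[24, 30] (not full yet)
step 3: append 39 -> window=[24, 30, 39] -> max=39
step 4: append 42 -> window=[30, 39, 42] -> max=42
step 5: append 40 -> window=[39, 42, 40] -> max=42
step 6: append 35 -> window=[42, 40, 35] -> max=42
step 7: append 38 -> window=[40, 35, 38] -> max=40
step 8: append 12 -> window=[35, 38, 12] -> max=38
Window #6 max = 38

Answer: 38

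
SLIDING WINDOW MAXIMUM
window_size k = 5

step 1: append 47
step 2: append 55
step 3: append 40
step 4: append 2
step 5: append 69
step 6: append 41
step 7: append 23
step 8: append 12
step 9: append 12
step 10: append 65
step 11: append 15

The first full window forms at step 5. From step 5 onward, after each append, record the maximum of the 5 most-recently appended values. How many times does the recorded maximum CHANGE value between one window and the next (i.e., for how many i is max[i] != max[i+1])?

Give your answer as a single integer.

Answer: 1

Derivation:
step 1: append 47 -> window=[47] (not full yet)
step 2: append 55 -> window=[47, 55] (not full yet)
step 3: append 40 -> window=[47, 55, 40] (not full yet)
step 4: append 2 -> window=[47, 55, 40, 2] (not full yet)
step 5: append 69 -> window=[47, 55, 40, 2, 69] -> max=69
step 6: append 41 -> window=[55, 40, 2, 69, 41] -> max=69
step 7: append 23 -> window=[40, 2, 69, 41, 23] -> max=69
step 8: append 12 -> window=[2, 69, 41, 23, 12] -> max=69
step 9: append 12 -> window=[69, 41, 23, 12, 12] -> max=69
step 10: append 65 -> window=[41, 23, 12, 12, 65] -> max=65
step 11: append 15 -> window=[23, 12, 12, 65, 15] -> max=65
Recorded maximums: 69 69 69 69 69 65 65
Changes between consecutive maximums: 1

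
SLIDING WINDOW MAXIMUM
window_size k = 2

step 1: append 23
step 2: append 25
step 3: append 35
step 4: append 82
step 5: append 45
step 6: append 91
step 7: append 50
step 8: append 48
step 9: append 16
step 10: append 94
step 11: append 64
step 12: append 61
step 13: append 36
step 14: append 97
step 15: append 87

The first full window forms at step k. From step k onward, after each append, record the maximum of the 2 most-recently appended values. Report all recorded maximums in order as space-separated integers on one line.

Answer: 25 35 82 82 91 91 50 48 94 94 64 61 97 97

Derivation:
step 1: append 23 -> window=[23] (not full yet)
step 2: append 25 -> window=[23, 25] -> max=25
step 3: append 35 -> window=[25, 35] -> max=35
step 4: append 82 -> window=[35, 82] -> max=82
step 5: append 45 -> window=[82, 45] -> max=82
step 6: append 91 -> window=[45, 91] -> max=91
step 7: append 50 -> window=[91, 50] -> max=91
step 8: append 48 -> window=[50, 48] -> max=50
step 9: append 16 -> window=[48, 16] -> max=48
step 10: append 94 -> window=[16, 94] -> max=94
step 11: append 64 -> window=[94, 64] -> max=94
step 12: append 61 -> window=[64, 61] -> max=64
step 13: append 36 -> window=[61, 36] -> max=61
step 14: append 97 -> window=[36, 97] -> max=97
step 15: append 87 -> window=[97, 87] -> max=97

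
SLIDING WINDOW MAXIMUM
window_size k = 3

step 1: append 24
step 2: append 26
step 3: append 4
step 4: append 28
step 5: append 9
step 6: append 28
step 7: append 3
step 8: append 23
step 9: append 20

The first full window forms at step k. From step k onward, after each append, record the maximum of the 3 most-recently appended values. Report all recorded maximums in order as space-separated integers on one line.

step 1: append 24 -> window=[24] (not full yet)
step 2: append 26 -> window=[24, 26] (not full yet)
step 3: append 4 -> window=[24, 26, 4] -> max=26
step 4: append 28 -> window=[26, 4, 28] -> max=28
step 5: append 9 -> window=[4, 28, 9] -> max=28
step 6: append 28 -> window=[28, 9, 28] -> max=28
step 7: append 3 -> window=[9, 28, 3] -> max=28
step 8: append 23 -> window=[28, 3, 23] -> max=28
step 9: append 20 -> window=[3, 23, 20] -> max=23

Answer: 26 28 28 28 28 28 23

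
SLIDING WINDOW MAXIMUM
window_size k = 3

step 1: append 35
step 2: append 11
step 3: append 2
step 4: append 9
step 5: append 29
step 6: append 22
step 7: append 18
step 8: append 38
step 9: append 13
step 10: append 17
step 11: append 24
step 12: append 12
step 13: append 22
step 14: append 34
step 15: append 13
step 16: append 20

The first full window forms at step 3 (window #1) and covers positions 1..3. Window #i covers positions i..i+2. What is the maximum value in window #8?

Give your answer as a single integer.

step 1: append 35 -> window=[35] (not full yet)
step 2: append 11 -> window=[35, 11] (not full yet)
step 3: append 2 -> window=[35, 11, 2] -> max=35
step 4: append 9 -> window=[11, 2, 9] -> max=11
step 5: append 29 -> window=[2, 9, 29] -> max=29
step 6: append 22 -> window=[9, 29, 22] -> max=29
step 7: append 18 -> window=[29, 22, 18] -> max=29
step 8: append 38 -> window=[22, 18, 38] -> max=38
step 9: append 13 -> window=[18, 38, 13] -> max=38
step 10: append 17 -> window=[38, 13, 17] -> max=38
Window #8 max = 38

Answer: 38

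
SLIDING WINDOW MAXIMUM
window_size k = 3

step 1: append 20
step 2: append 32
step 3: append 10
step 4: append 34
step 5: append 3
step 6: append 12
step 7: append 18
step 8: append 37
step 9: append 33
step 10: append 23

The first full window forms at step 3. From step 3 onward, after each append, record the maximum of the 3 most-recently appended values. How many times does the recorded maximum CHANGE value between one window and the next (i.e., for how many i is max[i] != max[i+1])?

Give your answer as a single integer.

Answer: 3

Derivation:
step 1: append 20 -> window=[20] (not full yet)
step 2: append 32 -> window=[20, 32] (not full yet)
step 3: append 10 -> window=[20, 32, 10] -> max=32
step 4: append 34 -> window=[32, 10, 34] -> max=34
step 5: append 3 -> window=[10, 34, 3] -> max=34
step 6: append 12 -> window=[34, 3, 12] -> max=34
step 7: append 18 -> window=[3, 12, 18] -> max=18
step 8: append 37 -> window=[12, 18, 37] -> max=37
step 9: append 33 -> window=[18, 37, 33] -> max=37
step 10: append 23 -> window=[37, 33, 23] -> max=37
Recorded maximums: 32 34 34 34 18 37 37 37
Changes between consecutive maximums: 3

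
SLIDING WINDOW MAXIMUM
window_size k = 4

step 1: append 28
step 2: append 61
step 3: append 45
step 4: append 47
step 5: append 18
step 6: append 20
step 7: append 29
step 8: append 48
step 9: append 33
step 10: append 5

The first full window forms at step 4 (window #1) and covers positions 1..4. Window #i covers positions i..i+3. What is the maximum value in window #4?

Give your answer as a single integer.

Answer: 47

Derivation:
step 1: append 28 -> window=[28] (not full yet)
step 2: append 61 -> window=[28, 61] (not full yet)
step 3: append 45 -> window=[28, 61, 45] (not full yet)
step 4: append 47 -> window=[28, 61, 45, 47] -> max=61
step 5: append 18 -> window=[61, 45, 47, 18] -> max=61
step 6: append 20 -> window=[45, 47, 18, 20] -> max=47
step 7: append 29 -> window=[47, 18, 20, 29] -> max=47
Window #4 max = 47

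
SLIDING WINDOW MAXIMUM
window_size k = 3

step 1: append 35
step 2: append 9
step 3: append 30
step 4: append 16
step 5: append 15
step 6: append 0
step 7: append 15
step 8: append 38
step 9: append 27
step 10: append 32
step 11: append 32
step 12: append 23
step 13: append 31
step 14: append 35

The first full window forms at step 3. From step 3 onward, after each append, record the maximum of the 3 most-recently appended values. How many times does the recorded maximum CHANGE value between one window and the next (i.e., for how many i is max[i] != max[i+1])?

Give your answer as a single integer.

step 1: append 35 -> window=[35] (not full yet)
step 2: append 9 -> window=[35, 9] (not full yet)
step 3: append 30 -> window=[35, 9, 30] -> max=35
step 4: append 16 -> window=[9, 30, 16] -> max=30
step 5: append 15 -> window=[30, 16, 15] -> max=30
step 6: append 0 -> window=[16, 15, 0] -> max=16
step 7: append 15 -> window=[15, 0, 15] -> max=15
step 8: append 38 -> window=[0, 15, 38] -> max=38
step 9: append 27 -> window=[15, 38, 27] -> max=38
step 10: append 32 -> window=[38, 27, 32] -> max=38
step 11: append 32 -> window=[27, 32, 32] -> max=32
step 12: append 23 -> window=[32, 32, 23] -> max=32
step 13: append 31 -> window=[32, 23, 31] -> max=32
step 14: append 35 -> window=[23, 31, 35] -> max=35
Recorded maximums: 35 30 30 16 15 38 38 38 32 32 32 35
Changes between consecutive maximums: 6

Answer: 6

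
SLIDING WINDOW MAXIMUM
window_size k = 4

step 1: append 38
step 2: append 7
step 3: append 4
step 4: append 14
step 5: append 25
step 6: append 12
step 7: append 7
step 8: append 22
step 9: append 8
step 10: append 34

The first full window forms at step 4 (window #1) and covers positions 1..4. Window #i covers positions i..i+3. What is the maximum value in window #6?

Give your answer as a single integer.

step 1: append 38 -> window=[38] (not full yet)
step 2: append 7 -> window=[38, 7] (not full yet)
step 3: append 4 -> window=[38, 7, 4] (not full yet)
step 4: append 14 -> window=[38, 7, 4, 14] -> max=38
step 5: append 25 -> window=[7, 4, 14, 25] -> max=25
step 6: append 12 -> window=[4, 14, 25, 12] -> max=25
step 7: append 7 -> window=[14, 25, 12, 7] -> max=25
step 8: append 22 -> window=[25, 12, 7, 22] -> max=25
step 9: append 8 -> window=[12, 7, 22, 8] -> max=22
Window #6 max = 22

Answer: 22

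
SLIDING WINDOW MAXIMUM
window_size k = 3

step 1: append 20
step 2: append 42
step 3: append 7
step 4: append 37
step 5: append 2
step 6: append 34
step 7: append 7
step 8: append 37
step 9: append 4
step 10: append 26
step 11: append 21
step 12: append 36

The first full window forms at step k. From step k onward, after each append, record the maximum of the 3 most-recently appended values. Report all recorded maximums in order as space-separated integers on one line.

Answer: 42 42 37 37 34 37 37 37 26 36

Derivation:
step 1: append 20 -> window=[20] (not full yet)
step 2: append 42 -> window=[20, 42] (not full yet)
step 3: append 7 -> window=[20, 42, 7] -> max=42
step 4: append 37 -> window=[42, 7, 37] -> max=42
step 5: append 2 -> window=[7, 37, 2] -> max=37
step 6: append 34 -> window=[37, 2, 34] -> max=37
step 7: append 7 -> window=[2, 34, 7] -> max=34
step 8: append 37 -> window=[34, 7, 37] -> max=37
step 9: append 4 -> window=[7, 37, 4] -> max=37
step 10: append 26 -> window=[37, 4, 26] -> max=37
step 11: append 21 -> window=[4, 26, 21] -> max=26
step 12: append 36 -> window=[26, 21, 36] -> max=36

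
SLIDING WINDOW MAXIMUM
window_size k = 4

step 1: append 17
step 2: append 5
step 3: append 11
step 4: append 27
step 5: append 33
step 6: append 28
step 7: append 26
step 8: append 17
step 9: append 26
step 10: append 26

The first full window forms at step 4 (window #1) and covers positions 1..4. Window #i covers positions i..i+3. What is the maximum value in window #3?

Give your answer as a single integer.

Answer: 33

Derivation:
step 1: append 17 -> window=[17] (not full yet)
step 2: append 5 -> window=[17, 5] (not full yet)
step 3: append 11 -> window=[17, 5, 11] (not full yet)
step 4: append 27 -> window=[17, 5, 11, 27] -> max=27
step 5: append 33 -> window=[5, 11, 27, 33] -> max=33
step 6: append 28 -> window=[11, 27, 33, 28] -> max=33
Window #3 max = 33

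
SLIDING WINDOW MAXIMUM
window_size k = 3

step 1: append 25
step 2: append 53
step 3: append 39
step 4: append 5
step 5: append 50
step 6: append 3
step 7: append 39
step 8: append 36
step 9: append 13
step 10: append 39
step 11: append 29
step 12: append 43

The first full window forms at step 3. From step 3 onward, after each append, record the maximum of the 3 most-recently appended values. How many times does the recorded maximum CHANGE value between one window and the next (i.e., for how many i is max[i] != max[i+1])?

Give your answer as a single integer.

Answer: 3

Derivation:
step 1: append 25 -> window=[25] (not full yet)
step 2: append 53 -> window=[25, 53] (not full yet)
step 3: append 39 -> window=[25, 53, 39] -> max=53
step 4: append 5 -> window=[53, 39, 5] -> max=53
step 5: append 50 -> window=[39, 5, 50] -> max=50
step 6: append 3 -> window=[5, 50, 3] -> max=50
step 7: append 39 -> window=[50, 3, 39] -> max=50
step 8: append 36 -> window=[3, 39, 36] -> max=39
step 9: append 13 -> window=[39, 36, 13] -> max=39
step 10: append 39 -> window=[36, 13, 39] -> max=39
step 11: append 29 -> window=[13, 39, 29] -> max=39
step 12: append 43 -> window=[39, 29, 43] -> max=43
Recorded maximums: 53 53 50 50 50 39 39 39 39 43
Changes between consecutive maximums: 3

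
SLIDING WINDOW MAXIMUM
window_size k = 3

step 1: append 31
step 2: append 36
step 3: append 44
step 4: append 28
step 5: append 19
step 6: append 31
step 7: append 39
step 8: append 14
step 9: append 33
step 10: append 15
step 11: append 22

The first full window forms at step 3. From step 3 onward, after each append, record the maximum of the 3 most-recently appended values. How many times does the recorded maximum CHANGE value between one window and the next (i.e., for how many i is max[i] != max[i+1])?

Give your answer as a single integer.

Answer: 3

Derivation:
step 1: append 31 -> window=[31] (not full yet)
step 2: append 36 -> window=[31, 36] (not full yet)
step 3: append 44 -> window=[31, 36, 44] -> max=44
step 4: append 28 -> window=[36, 44, 28] -> max=44
step 5: append 19 -> window=[44, 28, 19] -> max=44
step 6: append 31 -> window=[28, 19, 31] -> max=31
step 7: append 39 -> window=[19, 31, 39] -> max=39
step 8: append 14 -> window=[31, 39, 14] -> max=39
step 9: append 33 -> window=[39, 14, 33] -> max=39
step 10: append 15 -> window=[14, 33, 15] -> max=33
step 11: append 22 -> window=[33, 15, 22] -> max=33
Recorded maximums: 44 44 44 31 39 39 39 33 33
Changes between consecutive maximums: 3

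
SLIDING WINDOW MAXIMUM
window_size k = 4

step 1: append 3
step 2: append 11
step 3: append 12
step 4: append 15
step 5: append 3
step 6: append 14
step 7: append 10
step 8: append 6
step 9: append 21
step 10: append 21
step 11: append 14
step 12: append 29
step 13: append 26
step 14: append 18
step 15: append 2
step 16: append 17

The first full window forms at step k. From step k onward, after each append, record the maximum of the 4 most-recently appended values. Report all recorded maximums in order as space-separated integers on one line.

step 1: append 3 -> window=[3] (not full yet)
step 2: append 11 -> window=[3, 11] (not full yet)
step 3: append 12 -> window=[3, 11, 12] (not full yet)
step 4: append 15 -> window=[3, 11, 12, 15] -> max=15
step 5: append 3 -> window=[11, 12, 15, 3] -> max=15
step 6: append 14 -> window=[12, 15, 3, 14] -> max=15
step 7: append 10 -> window=[15, 3, 14, 10] -> max=15
step 8: append 6 -> window=[3, 14, 10, 6] -> max=14
step 9: append 21 -> window=[14, 10, 6, 21] -> max=21
step 10: append 21 -> window=[10, 6, 21, 21] -> max=21
step 11: append 14 -> window=[6, 21, 21, 14] -> max=21
step 12: append 29 -> window=[21, 21, 14, 29] -> max=29
step 13: append 26 -> window=[21, 14, 29, 26] -> max=29
step 14: append 18 -> window=[14, 29, 26, 18] -> max=29
step 15: append 2 -> window=[29, 26, 18, 2] -> max=29
step 16: append 17 -> window=[26, 18, 2, 17] -> max=26

Answer: 15 15 15 15 14 21 21 21 29 29 29 29 26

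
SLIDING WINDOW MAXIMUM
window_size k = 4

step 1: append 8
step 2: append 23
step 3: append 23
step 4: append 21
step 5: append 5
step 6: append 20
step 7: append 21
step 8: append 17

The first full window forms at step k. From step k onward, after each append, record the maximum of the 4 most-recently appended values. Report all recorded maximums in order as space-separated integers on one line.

step 1: append 8 -> window=[8] (not full yet)
step 2: append 23 -> window=[8, 23] (not full yet)
step 3: append 23 -> window=[8, 23, 23] (not full yet)
step 4: append 21 -> window=[8, 23, 23, 21] -> max=23
step 5: append 5 -> window=[23, 23, 21, 5] -> max=23
step 6: append 20 -> window=[23, 21, 5, 20] -> max=23
step 7: append 21 -> window=[21, 5, 20, 21] -> max=21
step 8: append 17 -> window=[5, 20, 21, 17] -> max=21

Answer: 23 23 23 21 21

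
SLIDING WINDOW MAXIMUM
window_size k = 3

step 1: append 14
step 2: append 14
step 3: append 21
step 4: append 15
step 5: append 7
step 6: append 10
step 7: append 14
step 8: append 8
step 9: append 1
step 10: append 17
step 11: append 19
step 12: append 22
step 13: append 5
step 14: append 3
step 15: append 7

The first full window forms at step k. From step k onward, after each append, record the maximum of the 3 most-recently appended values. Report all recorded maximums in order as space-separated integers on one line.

step 1: append 14 -> window=[14] (not full yet)
step 2: append 14 -> window=[14, 14] (not full yet)
step 3: append 21 -> window=[14, 14, 21] -> max=21
step 4: append 15 -> window=[14, 21, 15] -> max=21
step 5: append 7 -> window=[21, 15, 7] -> max=21
step 6: append 10 -> window=[15, 7, 10] -> max=15
step 7: append 14 -> window=[7, 10, 14] -> max=14
step 8: append 8 -> window=[10, 14, 8] -> max=14
step 9: append 1 -> window=[14, 8, 1] -> max=14
step 10: append 17 -> window=[8, 1, 17] -> max=17
step 11: append 19 -> window=[1, 17, 19] -> max=19
step 12: append 22 -> window=[17, 19, 22] -> max=22
step 13: append 5 -> window=[19, 22, 5] -> max=22
step 14: append 3 -> window=[22, 5, 3] -> max=22
step 15: append 7 -> window=[5, 3, 7] -> max=7

Answer: 21 21 21 15 14 14 14 17 19 22 22 22 7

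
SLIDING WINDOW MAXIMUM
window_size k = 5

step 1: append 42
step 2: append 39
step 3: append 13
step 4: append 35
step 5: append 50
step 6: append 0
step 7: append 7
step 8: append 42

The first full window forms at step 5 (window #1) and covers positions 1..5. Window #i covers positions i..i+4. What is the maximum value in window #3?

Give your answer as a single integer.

Answer: 50

Derivation:
step 1: append 42 -> window=[42] (not full yet)
step 2: append 39 -> window=[42, 39] (not full yet)
step 3: append 13 -> window=[42, 39, 13] (not full yet)
step 4: append 35 -> window=[42, 39, 13, 35] (not full yet)
step 5: append 50 -> window=[42, 39, 13, 35, 50] -> max=50
step 6: append 0 -> window=[39, 13, 35, 50, 0] -> max=50
step 7: append 7 -> window=[13, 35, 50, 0, 7] -> max=50
Window #3 max = 50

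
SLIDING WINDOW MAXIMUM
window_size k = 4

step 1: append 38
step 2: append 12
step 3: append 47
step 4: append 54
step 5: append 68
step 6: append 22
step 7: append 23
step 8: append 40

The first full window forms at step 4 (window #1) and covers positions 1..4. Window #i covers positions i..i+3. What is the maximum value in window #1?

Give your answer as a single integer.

step 1: append 38 -> window=[38] (not full yet)
step 2: append 12 -> window=[38, 12] (not full yet)
step 3: append 47 -> window=[38, 12, 47] (not full yet)
step 4: append 54 -> window=[38, 12, 47, 54] -> max=54
Window #1 max = 54

Answer: 54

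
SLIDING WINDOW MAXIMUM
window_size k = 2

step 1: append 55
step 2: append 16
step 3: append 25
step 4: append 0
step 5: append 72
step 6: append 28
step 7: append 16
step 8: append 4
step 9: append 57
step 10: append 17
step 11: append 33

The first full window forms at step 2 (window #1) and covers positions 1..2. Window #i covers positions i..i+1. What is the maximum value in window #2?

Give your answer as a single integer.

step 1: append 55 -> window=[55] (not full yet)
step 2: append 16 -> window=[55, 16] -> max=55
step 3: append 25 -> window=[16, 25] -> max=25
Window #2 max = 25

Answer: 25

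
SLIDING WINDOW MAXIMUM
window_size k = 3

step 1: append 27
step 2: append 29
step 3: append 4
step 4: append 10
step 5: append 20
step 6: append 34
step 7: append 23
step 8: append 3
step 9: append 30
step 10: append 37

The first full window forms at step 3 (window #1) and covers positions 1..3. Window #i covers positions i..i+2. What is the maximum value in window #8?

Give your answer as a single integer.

step 1: append 27 -> window=[27] (not full yet)
step 2: append 29 -> window=[27, 29] (not full yet)
step 3: append 4 -> window=[27, 29, 4] -> max=29
step 4: append 10 -> window=[29, 4, 10] -> max=29
step 5: append 20 -> window=[4, 10, 20] -> max=20
step 6: append 34 -> window=[10, 20, 34] -> max=34
step 7: append 23 -> window=[20, 34, 23] -> max=34
step 8: append 3 -> window=[34, 23, 3] -> max=34
step 9: append 30 -> window=[23, 3, 30] -> max=30
step 10: append 37 -> window=[3, 30, 37] -> max=37
Window #8 max = 37

Answer: 37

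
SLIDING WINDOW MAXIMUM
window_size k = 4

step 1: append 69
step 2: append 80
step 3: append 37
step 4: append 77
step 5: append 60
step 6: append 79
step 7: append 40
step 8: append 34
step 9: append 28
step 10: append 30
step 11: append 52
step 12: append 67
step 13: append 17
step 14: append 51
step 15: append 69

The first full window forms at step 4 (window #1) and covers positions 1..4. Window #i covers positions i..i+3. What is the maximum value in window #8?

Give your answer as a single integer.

Answer: 52

Derivation:
step 1: append 69 -> window=[69] (not full yet)
step 2: append 80 -> window=[69, 80] (not full yet)
step 3: append 37 -> window=[69, 80, 37] (not full yet)
step 4: append 77 -> window=[69, 80, 37, 77] -> max=80
step 5: append 60 -> window=[80, 37, 77, 60] -> max=80
step 6: append 79 -> window=[37, 77, 60, 79] -> max=79
step 7: append 40 -> window=[77, 60, 79, 40] -> max=79
step 8: append 34 -> window=[60, 79, 40, 34] -> max=79
step 9: append 28 -> window=[79, 40, 34, 28] -> max=79
step 10: append 30 -> window=[40, 34, 28, 30] -> max=40
step 11: append 52 -> window=[34, 28, 30, 52] -> max=52
Window #8 max = 52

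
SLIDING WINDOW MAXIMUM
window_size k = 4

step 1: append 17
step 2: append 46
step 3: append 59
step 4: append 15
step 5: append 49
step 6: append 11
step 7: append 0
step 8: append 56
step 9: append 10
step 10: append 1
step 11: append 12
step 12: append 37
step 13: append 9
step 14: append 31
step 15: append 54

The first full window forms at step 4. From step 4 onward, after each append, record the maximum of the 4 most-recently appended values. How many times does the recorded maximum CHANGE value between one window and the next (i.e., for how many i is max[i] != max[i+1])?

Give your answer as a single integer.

Answer: 4

Derivation:
step 1: append 17 -> window=[17] (not full yet)
step 2: append 46 -> window=[17, 46] (not full yet)
step 3: append 59 -> window=[17, 46, 59] (not full yet)
step 4: append 15 -> window=[17, 46, 59, 15] -> max=59
step 5: append 49 -> window=[46, 59, 15, 49] -> max=59
step 6: append 11 -> window=[59, 15, 49, 11] -> max=59
step 7: append 0 -> window=[15, 49, 11, 0] -> max=49
step 8: append 56 -> window=[49, 11, 0, 56] -> max=56
step 9: append 10 -> window=[11, 0, 56, 10] -> max=56
step 10: append 1 -> window=[0, 56, 10, 1] -> max=56
step 11: append 12 -> window=[56, 10, 1, 12] -> max=56
step 12: append 37 -> window=[10, 1, 12, 37] -> max=37
step 13: append 9 -> window=[1, 12, 37, 9] -> max=37
step 14: append 31 -> window=[12, 37, 9, 31] -> max=37
step 15: append 54 -> window=[37, 9, 31, 54] -> max=54
Recorded maximums: 59 59 59 49 56 56 56 56 37 37 37 54
Changes between consecutive maximums: 4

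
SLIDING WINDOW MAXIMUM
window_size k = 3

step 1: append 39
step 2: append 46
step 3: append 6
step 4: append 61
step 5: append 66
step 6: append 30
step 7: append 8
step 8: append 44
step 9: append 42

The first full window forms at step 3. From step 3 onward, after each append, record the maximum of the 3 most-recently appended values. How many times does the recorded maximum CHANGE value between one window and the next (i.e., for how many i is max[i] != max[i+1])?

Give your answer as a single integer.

Answer: 3

Derivation:
step 1: append 39 -> window=[39] (not full yet)
step 2: append 46 -> window=[39, 46] (not full yet)
step 3: append 6 -> window=[39, 46, 6] -> max=46
step 4: append 61 -> window=[46, 6, 61] -> max=61
step 5: append 66 -> window=[6, 61, 66] -> max=66
step 6: append 30 -> window=[61, 66, 30] -> max=66
step 7: append 8 -> window=[66, 30, 8] -> max=66
step 8: append 44 -> window=[30, 8, 44] -> max=44
step 9: append 42 -> window=[8, 44, 42] -> max=44
Recorded maximums: 46 61 66 66 66 44 44
Changes between consecutive maximums: 3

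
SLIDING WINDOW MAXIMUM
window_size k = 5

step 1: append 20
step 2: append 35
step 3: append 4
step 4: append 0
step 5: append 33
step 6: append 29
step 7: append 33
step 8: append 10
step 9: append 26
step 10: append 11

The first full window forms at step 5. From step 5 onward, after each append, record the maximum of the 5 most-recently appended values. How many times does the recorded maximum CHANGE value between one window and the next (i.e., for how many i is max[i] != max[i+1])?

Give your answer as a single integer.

step 1: append 20 -> window=[20] (not full yet)
step 2: append 35 -> window=[20, 35] (not full yet)
step 3: append 4 -> window=[20, 35, 4] (not full yet)
step 4: append 0 -> window=[20, 35, 4, 0] (not full yet)
step 5: append 33 -> window=[20, 35, 4, 0, 33] -> max=35
step 6: append 29 -> window=[35, 4, 0, 33, 29] -> max=35
step 7: append 33 -> window=[4, 0, 33, 29, 33] -> max=33
step 8: append 10 -> window=[0, 33, 29, 33, 10] -> max=33
step 9: append 26 -> window=[33, 29, 33, 10, 26] -> max=33
step 10: append 11 -> window=[29, 33, 10, 26, 11] -> max=33
Recorded maximums: 35 35 33 33 33 33
Changes between consecutive maximums: 1

Answer: 1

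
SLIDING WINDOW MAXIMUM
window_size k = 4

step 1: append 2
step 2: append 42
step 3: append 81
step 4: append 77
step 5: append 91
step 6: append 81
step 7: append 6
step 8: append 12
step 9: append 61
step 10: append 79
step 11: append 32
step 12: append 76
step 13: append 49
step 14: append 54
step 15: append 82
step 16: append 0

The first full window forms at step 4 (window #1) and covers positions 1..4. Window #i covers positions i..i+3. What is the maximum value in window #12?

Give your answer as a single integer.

step 1: append 2 -> window=[2] (not full yet)
step 2: append 42 -> window=[2, 42] (not full yet)
step 3: append 81 -> window=[2, 42, 81] (not full yet)
step 4: append 77 -> window=[2, 42, 81, 77] -> max=81
step 5: append 91 -> window=[42, 81, 77, 91] -> max=91
step 6: append 81 -> window=[81, 77, 91, 81] -> max=91
step 7: append 6 -> window=[77, 91, 81, 6] -> max=91
step 8: append 12 -> window=[91, 81, 6, 12] -> max=91
step 9: append 61 -> window=[81, 6, 12, 61] -> max=81
step 10: append 79 -> window=[6, 12, 61, 79] -> max=79
step 11: append 32 -> window=[12, 61, 79, 32] -> max=79
step 12: append 76 -> window=[61, 79, 32, 76] -> max=79
step 13: append 49 -> window=[79, 32, 76, 49] -> max=79
step 14: append 54 -> window=[32, 76, 49, 54] -> max=76
step 15: append 82 -> window=[76, 49, 54, 82] -> max=82
Window #12 max = 82

Answer: 82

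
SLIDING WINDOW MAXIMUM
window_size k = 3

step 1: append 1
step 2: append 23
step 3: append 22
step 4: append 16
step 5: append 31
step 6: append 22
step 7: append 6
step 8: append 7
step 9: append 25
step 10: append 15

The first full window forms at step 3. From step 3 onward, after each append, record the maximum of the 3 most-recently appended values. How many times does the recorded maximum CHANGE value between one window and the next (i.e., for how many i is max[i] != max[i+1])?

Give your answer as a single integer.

Answer: 3

Derivation:
step 1: append 1 -> window=[1] (not full yet)
step 2: append 23 -> window=[1, 23] (not full yet)
step 3: append 22 -> window=[1, 23, 22] -> max=23
step 4: append 16 -> window=[23, 22, 16] -> max=23
step 5: append 31 -> window=[22, 16, 31] -> max=31
step 6: append 22 -> window=[16, 31, 22] -> max=31
step 7: append 6 -> window=[31, 22, 6] -> max=31
step 8: append 7 -> window=[22, 6, 7] -> max=22
step 9: append 25 -> window=[6, 7, 25] -> max=25
step 10: append 15 -> window=[7, 25, 15] -> max=25
Recorded maximums: 23 23 31 31 31 22 25 25
Changes between consecutive maximums: 3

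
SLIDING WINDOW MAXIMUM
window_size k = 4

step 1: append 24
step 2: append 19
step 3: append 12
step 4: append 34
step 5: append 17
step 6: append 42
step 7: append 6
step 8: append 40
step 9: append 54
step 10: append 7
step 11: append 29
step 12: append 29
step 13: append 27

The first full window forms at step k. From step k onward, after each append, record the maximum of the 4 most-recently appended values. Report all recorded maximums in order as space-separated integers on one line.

step 1: append 24 -> window=[24] (not full yet)
step 2: append 19 -> window=[24, 19] (not full yet)
step 3: append 12 -> window=[24, 19, 12] (not full yet)
step 4: append 34 -> window=[24, 19, 12, 34] -> max=34
step 5: append 17 -> window=[19, 12, 34, 17] -> max=34
step 6: append 42 -> window=[12, 34, 17, 42] -> max=42
step 7: append 6 -> window=[34, 17, 42, 6] -> max=42
step 8: append 40 -> window=[17, 42, 6, 40] -> max=42
step 9: append 54 -> window=[42, 6, 40, 54] -> max=54
step 10: append 7 -> window=[6, 40, 54, 7] -> max=54
step 11: append 29 -> window=[40, 54, 7, 29] -> max=54
step 12: append 29 -> window=[54, 7, 29, 29] -> max=54
step 13: append 27 -> window=[7, 29, 29, 27] -> max=29

Answer: 34 34 42 42 42 54 54 54 54 29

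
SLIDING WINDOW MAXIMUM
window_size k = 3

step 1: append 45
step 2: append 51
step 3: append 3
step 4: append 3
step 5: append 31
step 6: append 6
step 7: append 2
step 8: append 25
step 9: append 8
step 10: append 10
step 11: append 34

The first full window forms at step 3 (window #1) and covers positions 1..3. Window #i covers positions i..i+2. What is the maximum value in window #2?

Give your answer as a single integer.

Answer: 51

Derivation:
step 1: append 45 -> window=[45] (not full yet)
step 2: append 51 -> window=[45, 51] (not full yet)
step 3: append 3 -> window=[45, 51, 3] -> max=51
step 4: append 3 -> window=[51, 3, 3] -> max=51
Window #2 max = 51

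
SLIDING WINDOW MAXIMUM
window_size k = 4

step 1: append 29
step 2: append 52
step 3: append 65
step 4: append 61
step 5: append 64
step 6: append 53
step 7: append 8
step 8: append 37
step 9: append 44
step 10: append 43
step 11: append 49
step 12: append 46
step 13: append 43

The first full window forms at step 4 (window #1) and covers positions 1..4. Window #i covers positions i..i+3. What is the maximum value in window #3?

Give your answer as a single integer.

Answer: 65

Derivation:
step 1: append 29 -> window=[29] (not full yet)
step 2: append 52 -> window=[29, 52] (not full yet)
step 3: append 65 -> window=[29, 52, 65] (not full yet)
step 4: append 61 -> window=[29, 52, 65, 61] -> max=65
step 5: append 64 -> window=[52, 65, 61, 64] -> max=65
step 6: append 53 -> window=[65, 61, 64, 53] -> max=65
Window #3 max = 65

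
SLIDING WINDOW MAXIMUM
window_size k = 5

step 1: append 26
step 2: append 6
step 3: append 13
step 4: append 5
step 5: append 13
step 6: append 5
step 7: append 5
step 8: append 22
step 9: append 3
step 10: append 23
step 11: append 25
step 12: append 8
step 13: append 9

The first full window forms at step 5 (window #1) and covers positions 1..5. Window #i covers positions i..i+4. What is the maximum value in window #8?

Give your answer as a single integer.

Answer: 25

Derivation:
step 1: append 26 -> window=[26] (not full yet)
step 2: append 6 -> window=[26, 6] (not full yet)
step 3: append 13 -> window=[26, 6, 13] (not full yet)
step 4: append 5 -> window=[26, 6, 13, 5] (not full yet)
step 5: append 13 -> window=[26, 6, 13, 5, 13] -> max=26
step 6: append 5 -> window=[6, 13, 5, 13, 5] -> max=13
step 7: append 5 -> window=[13, 5, 13, 5, 5] -> max=13
step 8: append 22 -> window=[5, 13, 5, 5, 22] -> max=22
step 9: append 3 -> window=[13, 5, 5, 22, 3] -> max=22
step 10: append 23 -> window=[5, 5, 22, 3, 23] -> max=23
step 11: append 25 -> window=[5, 22, 3, 23, 25] -> max=25
step 12: append 8 -> window=[22, 3, 23, 25, 8] -> max=25
Window #8 max = 25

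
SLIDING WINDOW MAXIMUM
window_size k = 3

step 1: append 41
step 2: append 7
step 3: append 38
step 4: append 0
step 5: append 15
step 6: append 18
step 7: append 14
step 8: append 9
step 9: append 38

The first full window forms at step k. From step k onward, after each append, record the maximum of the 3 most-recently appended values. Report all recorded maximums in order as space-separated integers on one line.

Answer: 41 38 38 18 18 18 38

Derivation:
step 1: append 41 -> window=[41] (not full yet)
step 2: append 7 -> window=[41, 7] (not full yet)
step 3: append 38 -> window=[41, 7, 38] -> max=41
step 4: append 0 -> window=[7, 38, 0] -> max=38
step 5: append 15 -> window=[38, 0, 15] -> max=38
step 6: append 18 -> window=[0, 15, 18] -> max=18
step 7: append 14 -> window=[15, 18, 14] -> max=18
step 8: append 9 -> window=[18, 14, 9] -> max=18
step 9: append 38 -> window=[14, 9, 38] -> max=38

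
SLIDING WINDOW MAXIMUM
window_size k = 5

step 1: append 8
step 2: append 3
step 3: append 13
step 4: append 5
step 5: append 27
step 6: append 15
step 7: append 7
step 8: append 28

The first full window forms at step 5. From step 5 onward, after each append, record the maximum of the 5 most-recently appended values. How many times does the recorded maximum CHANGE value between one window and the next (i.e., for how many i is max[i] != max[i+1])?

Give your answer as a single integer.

step 1: append 8 -> window=[8] (not full yet)
step 2: append 3 -> window=[8, 3] (not full yet)
step 3: append 13 -> window=[8, 3, 13] (not full yet)
step 4: append 5 -> window=[8, 3, 13, 5] (not full yet)
step 5: append 27 -> window=[8, 3, 13, 5, 27] -> max=27
step 6: append 15 -> window=[3, 13, 5, 27, 15] -> max=27
step 7: append 7 -> window=[13, 5, 27, 15, 7] -> max=27
step 8: append 28 -> window=[5, 27, 15, 7, 28] -> max=28
Recorded maximums: 27 27 27 28
Changes between consecutive maximums: 1

Answer: 1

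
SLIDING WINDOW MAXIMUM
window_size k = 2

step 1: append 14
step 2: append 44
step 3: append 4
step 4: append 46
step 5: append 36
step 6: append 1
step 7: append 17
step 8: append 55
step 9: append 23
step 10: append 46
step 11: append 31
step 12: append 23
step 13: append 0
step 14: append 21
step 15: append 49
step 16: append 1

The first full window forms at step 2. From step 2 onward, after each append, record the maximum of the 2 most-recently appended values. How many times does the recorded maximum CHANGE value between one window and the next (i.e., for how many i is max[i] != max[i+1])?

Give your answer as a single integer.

step 1: append 14 -> window=[14] (not full yet)
step 2: append 44 -> window=[14, 44] -> max=44
step 3: append 4 -> window=[44, 4] -> max=44
step 4: append 46 -> window=[4, 46] -> max=46
step 5: append 36 -> window=[46, 36] -> max=46
step 6: append 1 -> window=[36, 1] -> max=36
step 7: append 17 -> window=[1, 17] -> max=17
step 8: append 55 -> window=[17, 55] -> max=55
step 9: append 23 -> window=[55, 23] -> max=55
step 10: append 46 -> window=[23, 46] -> max=46
step 11: append 31 -> window=[46, 31] -> max=46
step 12: append 23 -> window=[31, 23] -> max=31
step 13: append 0 -> window=[23, 0] -> max=23
step 14: append 21 -> window=[0, 21] -> max=21
step 15: append 49 -> window=[21, 49] -> max=49
step 16: append 1 -> window=[49, 1] -> max=49
Recorded maximums: 44 44 46 46 36 17 55 55 46 46 31 23 21 49 49
Changes between consecutive maximums: 9

Answer: 9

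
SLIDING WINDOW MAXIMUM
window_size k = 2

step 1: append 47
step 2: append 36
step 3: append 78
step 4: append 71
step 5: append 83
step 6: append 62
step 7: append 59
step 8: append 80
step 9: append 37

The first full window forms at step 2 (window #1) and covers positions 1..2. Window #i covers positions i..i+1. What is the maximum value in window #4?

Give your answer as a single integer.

step 1: append 47 -> window=[47] (not full yet)
step 2: append 36 -> window=[47, 36] -> max=47
step 3: append 78 -> window=[36, 78] -> max=78
step 4: append 71 -> window=[78, 71] -> max=78
step 5: append 83 -> window=[71, 83] -> max=83
Window #4 max = 83

Answer: 83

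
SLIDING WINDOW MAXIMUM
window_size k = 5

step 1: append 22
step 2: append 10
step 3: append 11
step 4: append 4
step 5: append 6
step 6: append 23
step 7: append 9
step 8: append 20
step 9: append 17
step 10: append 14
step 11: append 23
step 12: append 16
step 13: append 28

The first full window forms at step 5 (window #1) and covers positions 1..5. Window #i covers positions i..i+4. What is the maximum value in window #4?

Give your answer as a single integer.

step 1: append 22 -> window=[22] (not full yet)
step 2: append 10 -> window=[22, 10] (not full yet)
step 3: append 11 -> window=[22, 10, 11] (not full yet)
step 4: append 4 -> window=[22, 10, 11, 4] (not full yet)
step 5: append 6 -> window=[22, 10, 11, 4, 6] -> max=22
step 6: append 23 -> window=[10, 11, 4, 6, 23] -> max=23
step 7: append 9 -> window=[11, 4, 6, 23, 9] -> max=23
step 8: append 20 -> window=[4, 6, 23, 9, 20] -> max=23
Window #4 max = 23

Answer: 23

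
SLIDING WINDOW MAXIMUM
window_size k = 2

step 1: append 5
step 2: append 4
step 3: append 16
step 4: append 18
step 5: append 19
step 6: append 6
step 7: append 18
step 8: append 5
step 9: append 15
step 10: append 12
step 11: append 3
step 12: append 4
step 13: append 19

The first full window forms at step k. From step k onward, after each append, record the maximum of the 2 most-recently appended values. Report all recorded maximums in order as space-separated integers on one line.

step 1: append 5 -> window=[5] (not full yet)
step 2: append 4 -> window=[5, 4] -> max=5
step 3: append 16 -> window=[4, 16] -> max=16
step 4: append 18 -> window=[16, 18] -> max=18
step 5: append 19 -> window=[18, 19] -> max=19
step 6: append 6 -> window=[19, 6] -> max=19
step 7: append 18 -> window=[6, 18] -> max=18
step 8: append 5 -> window=[18, 5] -> max=18
step 9: append 15 -> window=[5, 15] -> max=15
step 10: append 12 -> window=[15, 12] -> max=15
step 11: append 3 -> window=[12, 3] -> max=12
step 12: append 4 -> window=[3, 4] -> max=4
step 13: append 19 -> window=[4, 19] -> max=19

Answer: 5 16 18 19 19 18 18 15 15 12 4 19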